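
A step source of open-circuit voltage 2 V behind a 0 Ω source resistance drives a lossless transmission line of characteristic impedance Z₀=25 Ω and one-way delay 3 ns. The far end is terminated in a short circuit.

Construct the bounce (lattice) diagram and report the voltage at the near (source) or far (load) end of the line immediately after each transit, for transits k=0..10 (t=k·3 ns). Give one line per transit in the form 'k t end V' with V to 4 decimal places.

0 0 source 2.0000
1 3 load 0.0000
2 6 source 2.0000
3 9 load 0.0000
4 12 source 2.0000
5 15 load 0.0000
6 18 source 2.0000
7 21 load 0.0000
8 24 source 2.0000
9 27 load 0.0000
10 30 source 2.0000

Γ_L=-1.000000, Γ_S=-1.000000; launch V₁=2·25/25=2.000000
k=0 src: V=2.0000
k=1 load: inc=2.000000, refl=2.000000·-1.000000=-2.0000; V=0.000000+2.000000+-2.000000=0.0000
k=2 src: inc=-2.000000, refl=-2.000000·-1.000000=2.0000; V=2.000000+-2.000000+2.000000=2.0000
k=3 load: inc=2.000000, refl=2.000000·-1.000000=-2.0000; V=0.000000+2.000000+-2.000000=0.0000
k=4 src: inc=-2.000000, refl=-2.000000·-1.000000=2.0000; V=2.000000+-2.000000+2.000000=2.0000
k=5 load: inc=2.000000, refl=2.000000·-1.000000=-2.0000; V=0.000000+2.000000+-2.000000=0.0000
k=6 src: inc=-2.000000, refl=-2.000000·-1.000000=2.0000; V=2.000000+-2.000000+2.000000=2.0000
k=7 load: inc=2.000000, refl=2.000000·-1.000000=-2.0000; V=0.000000+2.000000+-2.000000=0.0000
k=8 src: inc=-2.000000, refl=-2.000000·-1.000000=2.0000; V=2.000000+-2.000000+2.000000=2.0000
k=9 load: inc=2.000000, refl=2.000000·-1.000000=-2.0000; V=0.000000+2.000000+-2.000000=0.0000
k=10 src: inc=-2.000000, refl=-2.000000·-1.000000=2.0000; V=2.000000+-2.000000+2.000000=2.0000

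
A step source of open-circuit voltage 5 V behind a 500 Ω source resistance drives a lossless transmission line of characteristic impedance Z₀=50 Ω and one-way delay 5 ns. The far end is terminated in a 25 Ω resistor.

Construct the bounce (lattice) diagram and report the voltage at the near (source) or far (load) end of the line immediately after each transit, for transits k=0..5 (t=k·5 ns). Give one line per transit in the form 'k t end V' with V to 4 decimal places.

Γ_L=-0.333333, Γ_S=0.818182; launch V₁=5·50/550=0.454545
k=0 src: V=0.4545
k=1 load: inc=0.454545, refl=0.454545·-0.333333=-0.1515; V=0.000000+0.454545+-0.151515=0.3030
k=2 src: inc=-0.151515, refl=-0.151515·0.818182=-0.1240; V=0.454545+-0.151515+-0.123967=0.1791
k=3 load: inc=-0.123967, refl=-0.123967·-0.333333=0.0413; V=0.303030+-0.123967+0.041322=0.2204
k=4 src: inc=0.041322, refl=0.041322·0.818182=0.0338; V=0.179063+0.041322+0.033809=0.2542
k=5 load: inc=0.033809, refl=0.033809·-0.333333=-0.0113; V=0.220386+0.033809+-0.011270=0.2429

0 0 source 0.4545
1 5 load 0.3030
2 10 source 0.1791
3 15 load 0.2204
4 20 source 0.2542
5 25 load 0.2429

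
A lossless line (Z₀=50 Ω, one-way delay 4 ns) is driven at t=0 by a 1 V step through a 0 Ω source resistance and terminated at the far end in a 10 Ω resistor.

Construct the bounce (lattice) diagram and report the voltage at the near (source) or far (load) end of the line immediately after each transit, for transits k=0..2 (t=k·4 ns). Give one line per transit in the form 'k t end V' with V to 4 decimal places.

0 0 source 1.0000
1 4 load 0.3333
2 8 source 1.0000

Γ_L=-0.666667, Γ_S=-1.000000; launch V₁=1·50/50=1.000000
k=0 src: V=1.0000
k=1 load: inc=1.000000, refl=1.000000·-0.666667=-0.6667; V=0.000000+1.000000+-0.666667=0.3333
k=2 src: inc=-0.666667, refl=-0.666667·-1.000000=0.6667; V=1.000000+-0.666667+0.666667=1.0000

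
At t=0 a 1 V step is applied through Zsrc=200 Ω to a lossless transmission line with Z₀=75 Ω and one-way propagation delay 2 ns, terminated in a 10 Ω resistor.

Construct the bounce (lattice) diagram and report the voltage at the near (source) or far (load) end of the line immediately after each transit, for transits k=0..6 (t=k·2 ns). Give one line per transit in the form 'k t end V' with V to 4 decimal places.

Γ_L=-0.764706, Γ_S=0.454545; launch V₁=1·75/275=0.272727
k=0 src: V=0.2727
k=1 load: inc=0.272727, refl=0.272727·-0.764706=-0.2086; V=0.000000+0.272727+-0.208556=0.0642
k=2 src: inc=-0.208556, refl=-0.208556·0.454545=-0.0948; V=0.272727+-0.208556+-0.094798=-0.0306
k=3 load: inc=-0.094798, refl=-0.094798·-0.764706=0.0725; V=0.064171+-0.094798+0.072493=0.0419
k=4 src: inc=0.072493, refl=0.072493·0.454545=0.0330; V=-0.030627+0.072493+0.032951=0.0748
k=5 load: inc=0.032951, refl=0.032951·-0.764706=-0.0252; V=0.041866+0.032951+-0.025198=0.0496
k=6 src: inc=-0.025198, refl=-0.025198·0.454545=-0.0115; V=0.074817+-0.025198+-0.011454=0.0382

0 0 source 0.2727
1 2 load 0.0642
2 4 source -0.0306
3 6 load 0.0419
4 8 source 0.0748
5 10 load 0.0496
6 12 source 0.0382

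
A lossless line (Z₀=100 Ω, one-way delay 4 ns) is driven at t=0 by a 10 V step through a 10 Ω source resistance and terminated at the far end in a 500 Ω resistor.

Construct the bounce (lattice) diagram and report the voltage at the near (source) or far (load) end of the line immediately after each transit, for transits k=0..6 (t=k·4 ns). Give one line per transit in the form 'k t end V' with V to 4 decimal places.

0 0 source 9.0909
1 4 load 15.1515
2 8 source 10.1928
3 12 load 6.8871
4 16 source 9.5918
5 20 load 11.3949
6 24 source 9.9196

Γ_L=0.666667, Γ_S=-0.818182; launch V₁=10·100/110=9.090909
k=0 src: V=9.0909
k=1 load: inc=9.090909, refl=9.090909·0.666667=6.0606; V=0.000000+9.090909+6.060606=15.1515
k=2 src: inc=6.060606, refl=6.060606·-0.818182=-4.9587; V=9.090909+6.060606+-4.958678=10.1928
k=3 load: inc=-4.958678, refl=-4.958678·0.666667=-3.3058; V=15.151515+-4.958678+-3.305785=6.8871
k=4 src: inc=-3.305785, refl=-3.305785·-0.818182=2.7047; V=10.192837+-3.305785+2.704733=9.5918
k=5 load: inc=2.704733, refl=2.704733·0.666667=1.8032; V=6.887052+2.704733+1.803156=11.3949
k=6 src: inc=1.803156, refl=1.803156·-0.818182=-1.4753; V=9.591786+1.803156+-1.475309=9.9196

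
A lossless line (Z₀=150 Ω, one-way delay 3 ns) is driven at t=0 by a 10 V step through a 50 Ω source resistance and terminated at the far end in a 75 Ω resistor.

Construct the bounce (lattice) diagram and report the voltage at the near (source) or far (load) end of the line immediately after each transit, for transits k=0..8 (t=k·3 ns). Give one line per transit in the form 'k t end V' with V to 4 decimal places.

Γ_L=-0.333333, Γ_S=-0.500000; launch V₁=10·150/200=7.500000
k=0 src: V=7.5000
k=1 load: inc=7.500000, refl=7.500000·-0.333333=-2.5000; V=0.000000+7.500000+-2.500000=5.0000
k=2 src: inc=-2.500000, refl=-2.500000·-0.500000=1.2500; V=7.500000+-2.500000+1.250000=6.2500
k=3 load: inc=1.250000, refl=1.250000·-0.333333=-0.4167; V=5.000000+1.250000+-0.416667=5.8333
k=4 src: inc=-0.416667, refl=-0.416667·-0.500000=0.2083; V=6.250000+-0.416667+0.208333=6.0417
k=5 load: inc=0.208333, refl=0.208333·-0.333333=-0.0694; V=5.833333+0.208333+-0.069444=5.9722
k=6 src: inc=-0.069444, refl=-0.069444·-0.500000=0.0347; V=6.041667+-0.069444+0.034722=6.0069
k=7 load: inc=0.034722, refl=0.034722·-0.333333=-0.0116; V=5.972222+0.034722+-0.011574=5.9954
k=8 src: inc=-0.011574, refl=-0.011574·-0.500000=0.0058; V=6.006944+-0.011574+0.005787=6.0012

0 0 source 7.5000
1 3 load 5.0000
2 6 source 6.2500
3 9 load 5.8333
4 12 source 6.0417
5 15 load 5.9722
6 18 source 6.0069
7 21 load 5.9954
8 24 source 6.0012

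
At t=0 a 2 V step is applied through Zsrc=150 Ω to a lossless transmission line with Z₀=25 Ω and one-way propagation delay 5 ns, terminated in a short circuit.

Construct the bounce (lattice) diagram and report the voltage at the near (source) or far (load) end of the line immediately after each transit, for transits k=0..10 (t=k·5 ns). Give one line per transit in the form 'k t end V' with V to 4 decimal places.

Γ_L=-1.000000, Γ_S=0.714286; launch V₁=2·25/175=0.285714
k=0 src: V=0.2857
k=1 load: inc=0.285714, refl=0.285714·-1.000000=-0.2857; V=0.000000+0.285714+-0.285714=0.0000
k=2 src: inc=-0.285714, refl=-0.285714·0.714286=-0.2041; V=0.285714+-0.285714+-0.204082=-0.2041
k=3 load: inc=-0.204082, refl=-0.204082·-1.000000=0.2041; V=0.000000+-0.204082+0.204082=0.0000
k=4 src: inc=0.204082, refl=0.204082·0.714286=0.1458; V=-0.204082+0.204082+0.145773=0.1458
k=5 load: inc=0.145773, refl=0.145773·-1.000000=-0.1458; V=0.000000+0.145773+-0.145773=0.0000
k=6 src: inc=-0.145773, refl=-0.145773·0.714286=-0.1041; V=0.145773+-0.145773+-0.104123=-0.1041
k=7 load: inc=-0.104123, refl=-0.104123·-1.000000=0.1041; V=0.000000+-0.104123+0.104123=0.0000
k=8 src: inc=0.104123, refl=0.104123·0.714286=0.0744; V=-0.104123+0.104123+0.074374=0.0744
k=9 load: inc=0.074374, refl=0.074374·-1.000000=-0.0744; V=0.000000+0.074374+-0.074374=0.0000
k=10 src: inc=-0.074374, refl=-0.074374·0.714286=-0.0531; V=0.074374+-0.074374+-0.053124=-0.0531

0 0 source 0.2857
1 5 load 0.0000
2 10 source -0.2041
3 15 load 0.0000
4 20 source 0.1458
5 25 load 0.0000
6 30 source -0.1041
7 35 load 0.0000
8 40 source 0.0744
9 45 load 0.0000
10 50 source -0.0531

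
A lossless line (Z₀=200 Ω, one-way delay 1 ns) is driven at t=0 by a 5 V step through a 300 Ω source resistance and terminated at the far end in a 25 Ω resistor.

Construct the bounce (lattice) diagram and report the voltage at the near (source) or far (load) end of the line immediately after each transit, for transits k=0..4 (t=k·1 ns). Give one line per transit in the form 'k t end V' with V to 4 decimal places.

Γ_L=-0.777778, Γ_S=0.200000; launch V₁=5·200/500=2.000000
k=0 src: V=2.0000
k=1 load: inc=2.000000, refl=2.000000·-0.777778=-1.5556; V=0.000000+2.000000+-1.555556=0.4444
k=2 src: inc=-1.555556, refl=-1.555556·0.200000=-0.3111; V=2.000000+-1.555556+-0.311111=0.1333
k=3 load: inc=-0.311111, refl=-0.311111·-0.777778=0.2420; V=0.444444+-0.311111+0.241975=0.3753
k=4 src: inc=0.241975, refl=0.241975·0.200000=0.0484; V=0.133333+0.241975+0.048395=0.4237

0 0 source 2.0000
1 1 load 0.4444
2 2 source 0.1333
3 3 load 0.3753
4 4 source 0.4237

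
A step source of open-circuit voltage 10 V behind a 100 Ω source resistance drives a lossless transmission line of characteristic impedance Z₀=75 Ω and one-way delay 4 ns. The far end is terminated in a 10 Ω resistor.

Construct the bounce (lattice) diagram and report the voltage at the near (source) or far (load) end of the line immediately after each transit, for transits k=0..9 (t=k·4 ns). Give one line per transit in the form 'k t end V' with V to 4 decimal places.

0 0 source 4.2857
1 4 load 1.0084
2 8 source 0.5402
3 12 load 0.8982
4 16 source 0.9494
5 20 load 0.9103
6 24 source 0.9047
7 28 load 0.9090
8 32 source 0.9096
9 36 load 0.9091

Γ_L=-0.764706, Γ_S=0.142857; launch V₁=10·75/175=4.285714
k=0 src: V=4.2857
k=1 load: inc=4.285714, refl=4.285714·-0.764706=-3.2773; V=0.000000+4.285714+-3.277311=1.0084
k=2 src: inc=-3.277311, refl=-3.277311·0.142857=-0.4682; V=4.285714+-3.277311+-0.468187=0.5402
k=3 load: inc=-0.468187, refl=-0.468187·-0.764706=0.3580; V=1.008403+-0.468187+0.358026=0.8982
k=4 src: inc=0.358026, refl=0.358026·0.142857=0.0511; V=0.540216+0.358026+0.051147=0.9494
k=5 load: inc=0.051147, refl=0.051147·-0.764706=-0.0391; V=0.898242+0.051147+-0.039112=0.9103
k=6 src: inc=-0.039112, refl=-0.039112·0.142857=-0.0056; V=0.949388+-0.039112+-0.005587=0.9047
k=7 load: inc=-0.005587, refl=-0.005587·-0.764706=0.0043; V=0.910276+-0.005587+0.004273=0.9090
k=8 src: inc=0.004273, refl=0.004273·0.142857=0.0006; V=0.904689+0.004273+0.000610=0.9096
k=9 load: inc=0.000610, refl=0.000610·-0.764706=-0.0005; V=0.908961+0.000610+-0.000467=0.9091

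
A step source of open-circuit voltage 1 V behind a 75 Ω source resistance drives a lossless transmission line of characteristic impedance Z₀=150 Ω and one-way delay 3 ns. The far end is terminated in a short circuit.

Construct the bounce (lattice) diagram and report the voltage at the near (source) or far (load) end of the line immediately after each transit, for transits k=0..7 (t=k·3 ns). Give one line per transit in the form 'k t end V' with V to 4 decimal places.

Γ_L=-1.000000, Γ_S=-0.333333; launch V₁=1·150/225=0.666667
k=0 src: V=0.6667
k=1 load: inc=0.666667, refl=0.666667·-1.000000=-0.6667; V=0.000000+0.666667+-0.666667=0.0000
k=2 src: inc=-0.666667, refl=-0.666667·-0.333333=0.2222; V=0.666667+-0.666667+0.222222=0.2222
k=3 load: inc=0.222222, refl=0.222222·-1.000000=-0.2222; V=0.000000+0.222222+-0.222222=0.0000
k=4 src: inc=-0.222222, refl=-0.222222·-0.333333=0.0741; V=0.222222+-0.222222+0.074074=0.0741
k=5 load: inc=0.074074, refl=0.074074·-1.000000=-0.0741; V=0.000000+0.074074+-0.074074=0.0000
k=6 src: inc=-0.074074, refl=-0.074074·-0.333333=0.0247; V=0.074074+-0.074074+0.024691=0.0247
k=7 load: inc=0.024691, refl=0.024691·-1.000000=-0.0247; V=0.000000+0.024691+-0.024691=0.0000

0 0 source 0.6667
1 3 load 0.0000
2 6 source 0.2222
3 9 load 0.0000
4 12 source 0.0741
5 15 load 0.0000
6 18 source 0.0247
7 21 load 0.0000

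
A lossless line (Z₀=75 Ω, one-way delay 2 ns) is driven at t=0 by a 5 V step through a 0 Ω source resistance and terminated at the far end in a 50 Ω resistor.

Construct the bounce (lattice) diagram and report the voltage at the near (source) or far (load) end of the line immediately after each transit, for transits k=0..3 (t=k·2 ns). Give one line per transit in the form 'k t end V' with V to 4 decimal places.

0 0 source 5.0000
1 2 load 4.0000
2 4 source 5.0000
3 6 load 4.8000

Γ_L=-0.200000, Γ_S=-1.000000; launch V₁=5·75/75=5.000000
k=0 src: V=5.0000
k=1 load: inc=5.000000, refl=5.000000·-0.200000=-1.0000; V=0.000000+5.000000+-1.000000=4.0000
k=2 src: inc=-1.000000, refl=-1.000000·-1.000000=1.0000; V=5.000000+-1.000000+1.000000=5.0000
k=3 load: inc=1.000000, refl=1.000000·-0.200000=-0.2000; V=4.000000+1.000000+-0.200000=4.8000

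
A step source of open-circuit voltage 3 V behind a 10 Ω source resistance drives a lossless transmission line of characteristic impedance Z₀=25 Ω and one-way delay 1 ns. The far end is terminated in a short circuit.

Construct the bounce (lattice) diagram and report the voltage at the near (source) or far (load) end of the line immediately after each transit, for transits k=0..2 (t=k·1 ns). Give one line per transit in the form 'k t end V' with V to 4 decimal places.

0 0 source 2.1429
1 1 load 0.0000
2 2 source 0.9184

Γ_L=-1.000000, Γ_S=-0.428571; launch V₁=3·25/35=2.142857
k=0 src: V=2.1429
k=1 load: inc=2.142857, refl=2.142857·-1.000000=-2.1429; V=0.000000+2.142857+-2.142857=0.0000
k=2 src: inc=-2.142857, refl=-2.142857·-0.428571=0.9184; V=2.142857+-2.142857+0.918367=0.9184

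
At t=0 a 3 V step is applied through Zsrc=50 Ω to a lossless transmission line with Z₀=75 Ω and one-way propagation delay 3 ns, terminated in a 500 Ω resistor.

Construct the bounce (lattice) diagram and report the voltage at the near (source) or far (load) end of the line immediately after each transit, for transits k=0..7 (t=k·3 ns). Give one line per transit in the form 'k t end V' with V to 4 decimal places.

Γ_L=0.739130, Γ_S=-0.200000; launch V₁=3·75/125=1.800000
k=0 src: V=1.8000
k=1 load: inc=1.800000, refl=1.800000·0.739130=1.3304; V=0.000000+1.800000+1.330435=3.1304
k=2 src: inc=1.330435, refl=1.330435·-0.200000=-0.2661; V=1.800000+1.330435+-0.266087=2.8643
k=3 load: inc=-0.266087, refl=-0.266087·0.739130=-0.1967; V=3.130435+-0.266087+-0.196673=2.6677
k=4 src: inc=-0.196673, refl=-0.196673·-0.200000=0.0393; V=2.864348+-0.196673+0.039335=2.7070
k=5 load: inc=0.039335, refl=0.039335·0.739130=0.0291; V=2.667675+0.039335+0.029073=2.7361
k=6 src: inc=0.029073, refl=0.029073·-0.200000=-0.0058; V=2.707009+0.029073+-0.005815=2.7303
k=7 load: inc=-0.005815, refl=-0.005815·0.739130=-0.0043; V=2.736083+-0.005815+-0.004298=2.7260

0 0 source 1.8000
1 3 load 3.1304
2 6 source 2.8643
3 9 load 2.6677
4 12 source 2.7070
5 15 load 2.7361
6 18 source 2.7303
7 21 load 2.7260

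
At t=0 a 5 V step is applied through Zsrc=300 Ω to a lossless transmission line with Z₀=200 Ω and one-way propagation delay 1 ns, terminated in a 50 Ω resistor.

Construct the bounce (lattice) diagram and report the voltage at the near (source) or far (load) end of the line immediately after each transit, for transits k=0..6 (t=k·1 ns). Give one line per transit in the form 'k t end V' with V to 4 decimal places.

Γ_L=-0.600000, Γ_S=0.200000; launch V₁=5·200/500=2.000000
k=0 src: V=2.0000
k=1 load: inc=2.000000, refl=2.000000·-0.600000=-1.2000; V=0.000000+2.000000+-1.200000=0.8000
k=2 src: inc=-1.200000, refl=-1.200000·0.200000=-0.2400; V=2.000000+-1.200000+-0.240000=0.5600
k=3 load: inc=-0.240000, refl=-0.240000·-0.600000=0.1440; V=0.800000+-0.240000+0.144000=0.7040
k=4 src: inc=0.144000, refl=0.144000·0.200000=0.0288; V=0.560000+0.144000+0.028800=0.7328
k=5 load: inc=0.028800, refl=0.028800·-0.600000=-0.0173; V=0.704000+0.028800+-0.017280=0.7155
k=6 src: inc=-0.017280, refl=-0.017280·0.200000=-0.0035; V=0.732800+-0.017280+-0.003456=0.7121

0 0 source 2.0000
1 1 load 0.8000
2 2 source 0.5600
3 3 load 0.7040
4 4 source 0.7328
5 5 load 0.7155
6 6 source 0.7121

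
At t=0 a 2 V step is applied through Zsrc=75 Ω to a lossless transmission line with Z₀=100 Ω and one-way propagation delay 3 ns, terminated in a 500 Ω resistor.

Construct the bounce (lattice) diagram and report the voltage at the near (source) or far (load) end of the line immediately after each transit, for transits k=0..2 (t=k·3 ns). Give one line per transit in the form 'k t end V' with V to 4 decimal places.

Γ_L=0.666667, Γ_S=-0.142857; launch V₁=2·100/175=1.142857
k=0 src: V=1.1429
k=1 load: inc=1.142857, refl=1.142857·0.666667=0.7619; V=0.000000+1.142857+0.761905=1.9048
k=2 src: inc=0.761905, refl=0.761905·-0.142857=-0.1088; V=1.142857+0.761905+-0.108844=1.7959

0 0 source 1.1429
1 3 load 1.9048
2 6 source 1.7959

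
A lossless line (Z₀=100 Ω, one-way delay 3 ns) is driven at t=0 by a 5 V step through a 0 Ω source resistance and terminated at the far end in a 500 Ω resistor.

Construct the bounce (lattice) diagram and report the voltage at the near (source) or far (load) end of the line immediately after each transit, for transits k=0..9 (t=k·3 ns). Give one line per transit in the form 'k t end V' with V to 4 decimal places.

Γ_L=0.666667, Γ_S=-1.000000; launch V₁=5·100/100=5.000000
k=0 src: V=5.0000
k=1 load: inc=5.000000, refl=5.000000·0.666667=3.3333; V=0.000000+5.000000+3.333333=8.3333
k=2 src: inc=3.333333, refl=3.333333·-1.000000=-3.3333; V=5.000000+3.333333+-3.333333=5.0000
k=3 load: inc=-3.333333, refl=-3.333333·0.666667=-2.2222; V=8.333333+-3.333333+-2.222222=2.7778
k=4 src: inc=-2.222222, refl=-2.222222·-1.000000=2.2222; V=5.000000+-2.222222+2.222222=5.0000
k=5 load: inc=2.222222, refl=2.222222·0.666667=1.4815; V=2.777778+2.222222+1.481481=6.4815
k=6 src: inc=1.481481, refl=1.481481·-1.000000=-1.4815; V=5.000000+1.481481+-1.481481=5.0000
k=7 load: inc=-1.481481, refl=-1.481481·0.666667=-0.9877; V=6.481481+-1.481481+-0.987654=4.0123
k=8 src: inc=-0.987654, refl=-0.987654·-1.000000=0.9877; V=5.000000+-0.987654+0.987654=5.0000
k=9 load: inc=0.987654, refl=0.987654·0.666667=0.6584; V=4.012346+0.987654+0.658436=5.6584

0 0 source 5.0000
1 3 load 8.3333
2 6 source 5.0000
3 9 load 2.7778
4 12 source 5.0000
5 15 load 6.4815
6 18 source 5.0000
7 21 load 4.0123
8 24 source 5.0000
9 27 load 5.6584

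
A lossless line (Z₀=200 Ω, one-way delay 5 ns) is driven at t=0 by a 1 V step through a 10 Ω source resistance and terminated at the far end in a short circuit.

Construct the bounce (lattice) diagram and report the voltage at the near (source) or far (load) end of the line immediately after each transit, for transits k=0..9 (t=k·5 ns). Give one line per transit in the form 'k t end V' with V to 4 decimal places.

Γ_L=-1.000000, Γ_S=-0.904762; launch V₁=1·200/210=0.952381
k=0 src: V=0.9524
k=1 load: inc=0.952381, refl=0.952381·-1.000000=-0.9524; V=0.000000+0.952381+-0.952381=0.0000
k=2 src: inc=-0.952381, refl=-0.952381·-0.904762=0.8617; V=0.952381+-0.952381+0.861678=0.8617
k=3 load: inc=0.861678, refl=0.861678·-1.000000=-0.8617; V=0.000000+0.861678+-0.861678=0.0000
k=4 src: inc=-0.861678, refl=-0.861678·-0.904762=0.7796; V=0.861678+-0.861678+0.779613=0.7796
k=5 load: inc=0.779613, refl=0.779613·-1.000000=-0.7796; V=0.000000+0.779613+-0.779613=0.0000
k=6 src: inc=-0.779613, refl=-0.779613·-0.904762=0.7054; V=0.779613+-0.779613+0.705365=0.7054
k=7 load: inc=0.705365, refl=0.705365·-1.000000=-0.7054; V=0.000000+0.705365+-0.705365=0.0000
k=8 src: inc=-0.705365, refl=-0.705365·-0.904762=0.6382; V=0.705365+-0.705365+0.638187=0.6382
k=9 load: inc=0.638187, refl=0.638187·-1.000000=-0.6382; V=0.000000+0.638187+-0.638187=0.0000

0 0 source 0.9524
1 5 load 0.0000
2 10 source 0.8617
3 15 load 0.0000
4 20 source 0.7796
5 25 load 0.0000
6 30 source 0.7054
7 35 load 0.0000
8 40 source 0.6382
9 45 load 0.0000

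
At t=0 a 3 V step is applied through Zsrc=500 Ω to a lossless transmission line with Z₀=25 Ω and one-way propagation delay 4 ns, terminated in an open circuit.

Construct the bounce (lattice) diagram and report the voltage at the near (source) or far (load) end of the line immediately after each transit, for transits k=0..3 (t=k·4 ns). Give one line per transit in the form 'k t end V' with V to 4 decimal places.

Γ_L=1.000000, Γ_S=0.904762; launch V₁=3·25/525=0.142857
k=0 src: V=0.1429
k=1 load: inc=0.142857, refl=0.142857·1.000000=0.1429; V=0.000000+0.142857+0.142857=0.2857
k=2 src: inc=0.142857, refl=0.142857·0.904762=0.1293; V=0.142857+0.142857+0.129252=0.4150
k=3 load: inc=0.129252, refl=0.129252·1.000000=0.1293; V=0.285714+0.129252+0.129252=0.5442

0 0 source 0.1429
1 4 load 0.2857
2 8 source 0.4150
3 12 load 0.5442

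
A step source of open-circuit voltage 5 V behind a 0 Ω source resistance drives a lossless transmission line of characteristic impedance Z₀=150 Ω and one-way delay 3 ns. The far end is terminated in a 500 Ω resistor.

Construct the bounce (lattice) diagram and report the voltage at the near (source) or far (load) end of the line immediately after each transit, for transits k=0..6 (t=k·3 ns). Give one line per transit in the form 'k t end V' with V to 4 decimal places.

Γ_L=0.538462, Γ_S=-1.000000; launch V₁=5·150/150=5.000000
k=0 src: V=5.0000
k=1 load: inc=5.000000, refl=5.000000·0.538462=2.6923; V=0.000000+5.000000+2.692308=7.6923
k=2 src: inc=2.692308, refl=2.692308·-1.000000=-2.6923; V=5.000000+2.692308+-2.692308=5.0000
k=3 load: inc=-2.692308, refl=-2.692308·0.538462=-1.4497; V=7.692308+-2.692308+-1.449704=3.5503
k=4 src: inc=-1.449704, refl=-1.449704·-1.000000=1.4497; V=5.000000+-1.449704+1.449704=5.0000
k=5 load: inc=1.449704, refl=1.449704·0.538462=0.7806; V=3.550296+1.449704+0.780610=5.7806
k=6 src: inc=0.780610, refl=0.780610·-1.000000=-0.7806; V=5.000000+0.780610+-0.780610=5.0000

0 0 source 5.0000
1 3 load 7.6923
2 6 source 5.0000
3 9 load 3.5503
4 12 source 5.0000
5 15 load 5.7806
6 18 source 5.0000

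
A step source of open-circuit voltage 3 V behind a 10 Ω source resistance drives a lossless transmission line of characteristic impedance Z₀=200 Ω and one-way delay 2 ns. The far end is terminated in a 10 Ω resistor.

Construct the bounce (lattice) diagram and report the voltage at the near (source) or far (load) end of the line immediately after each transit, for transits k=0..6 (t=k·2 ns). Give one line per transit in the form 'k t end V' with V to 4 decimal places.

0 0 source 2.8571
1 2 load 0.2721
2 4 source 2.6109
3 6 load 0.4949
4 8 source 2.4094
5 10 load 0.6772
6 12 source 2.2444

Γ_L=-0.904762, Γ_S=-0.904762; launch V₁=3·200/210=2.857143
k=0 src: V=2.8571
k=1 load: inc=2.857143, refl=2.857143·-0.904762=-2.5850; V=0.000000+2.857143+-2.585034=0.2721
k=2 src: inc=-2.585034, refl=-2.585034·-0.904762=2.3388; V=2.857143+-2.585034+2.338840=2.6109
k=3 load: inc=2.338840, refl=2.338840·-0.904762=-2.1161; V=0.272109+2.338840+-2.116094=0.4949
k=4 src: inc=-2.116094, refl=-2.116094·-0.904762=1.9146; V=2.610949+-2.116094+1.914561=2.4094
k=5 load: inc=1.914561, refl=1.914561·-0.904762=-1.7322; V=0.494856+1.914561+-1.732222=0.6772
k=6 src: inc=-1.732222, refl=-1.732222·-0.904762=1.5672; V=2.409416+-1.732222+1.567248=2.2444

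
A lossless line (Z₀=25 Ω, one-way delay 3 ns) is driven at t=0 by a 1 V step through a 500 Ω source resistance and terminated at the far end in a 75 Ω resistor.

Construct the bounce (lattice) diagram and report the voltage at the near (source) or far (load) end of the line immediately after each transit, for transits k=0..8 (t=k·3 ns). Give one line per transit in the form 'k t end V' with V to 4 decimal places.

0 0 source 0.0476
1 3 load 0.0714
2 6 source 0.0930
3 9 load 0.1037
4 12 source 0.1135
5 15 load 0.1184
6 18 source 0.1228
7 21 load 0.1250
8 24 source 0.1270

Γ_L=0.500000, Γ_S=0.904762; launch V₁=1·25/525=0.047619
k=0 src: V=0.0476
k=1 load: inc=0.047619, refl=0.047619·0.500000=0.0238; V=0.000000+0.047619+0.023810=0.0714
k=2 src: inc=0.023810, refl=0.023810·0.904762=0.0215; V=0.047619+0.023810+0.021542=0.0930
k=3 load: inc=0.021542, refl=0.021542·0.500000=0.0108; V=0.071429+0.021542+0.010771=0.1037
k=4 src: inc=0.010771, refl=0.010771·0.904762=0.0097; V=0.092971+0.010771+0.009745=0.1135
k=5 load: inc=0.009745, refl=0.009745·0.500000=0.0049; V=0.103741+0.009745+0.004873=0.1184
k=6 src: inc=0.004873, refl=0.004873·0.904762=0.0044; V=0.113487+0.004873+0.004409=0.1228
k=7 load: inc=0.004409, refl=0.004409·0.500000=0.0022; V=0.118359+0.004409+0.002204=0.1250
k=8 src: inc=0.002204, refl=0.002204·0.904762=0.0020; V=0.122768+0.002204+0.001994=0.1270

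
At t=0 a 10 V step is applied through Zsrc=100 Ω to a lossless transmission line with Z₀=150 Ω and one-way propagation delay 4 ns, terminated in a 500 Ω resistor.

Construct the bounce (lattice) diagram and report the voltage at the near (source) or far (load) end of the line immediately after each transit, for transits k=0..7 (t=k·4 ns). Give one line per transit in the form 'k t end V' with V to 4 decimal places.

Γ_L=0.538462, Γ_S=-0.200000; launch V₁=10·150/250=6.000000
k=0 src: V=6.0000
k=1 load: inc=6.000000, refl=6.000000·0.538462=3.2308; V=0.000000+6.000000+3.230769=9.2308
k=2 src: inc=3.230769, refl=3.230769·-0.200000=-0.6462; V=6.000000+3.230769+-0.646154=8.5846
k=3 load: inc=-0.646154, refl=-0.646154·0.538462=-0.3479; V=9.230769+-0.646154+-0.347929=8.2367
k=4 src: inc=-0.347929, refl=-0.347929·-0.200000=0.0696; V=8.584615+-0.347929+0.069586=8.3063
k=5 load: inc=0.069586, refl=0.069586·0.538462=0.0375; V=8.236686+0.069586+0.037469=8.3437
k=6 src: inc=0.037469, refl=0.037469·-0.200000=-0.0075; V=8.306272+0.037469+-0.007494=8.3362
k=7 load: inc=-0.007494, refl=-0.007494·0.538462=-0.0040; V=8.343741+-0.007494+-0.004035=8.3322

0 0 source 6.0000
1 4 load 9.2308
2 8 source 8.5846
3 12 load 8.2367
4 16 source 8.3063
5 20 load 8.3437
6 24 source 8.3362
7 28 load 8.3322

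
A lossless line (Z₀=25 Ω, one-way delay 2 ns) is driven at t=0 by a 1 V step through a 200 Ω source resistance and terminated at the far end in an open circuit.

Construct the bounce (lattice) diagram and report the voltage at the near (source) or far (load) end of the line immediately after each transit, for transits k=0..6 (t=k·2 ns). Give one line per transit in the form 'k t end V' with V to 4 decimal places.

Γ_L=1.000000, Γ_S=0.777778; launch V₁=1·25/225=0.111111
k=0 src: V=0.1111
k=1 load: inc=0.111111, refl=0.111111·1.000000=0.1111; V=0.000000+0.111111+0.111111=0.2222
k=2 src: inc=0.111111, refl=0.111111·0.777778=0.0864; V=0.111111+0.111111+0.086420=0.3086
k=3 load: inc=0.086420, refl=0.086420·1.000000=0.0864; V=0.222222+0.086420+0.086420=0.3951
k=4 src: inc=0.086420, refl=0.086420·0.777778=0.0672; V=0.308642+0.086420+0.067215=0.4623
k=5 load: inc=0.067215, refl=0.067215·1.000000=0.0672; V=0.395062+0.067215+0.067215=0.5295
k=6 src: inc=0.067215, refl=0.067215·0.777778=0.0523; V=0.462277+0.067215+0.052279=0.5818

0 0 source 0.1111
1 2 load 0.2222
2 4 source 0.3086
3 6 load 0.3951
4 8 source 0.4623
5 10 load 0.5295
6 12 source 0.5818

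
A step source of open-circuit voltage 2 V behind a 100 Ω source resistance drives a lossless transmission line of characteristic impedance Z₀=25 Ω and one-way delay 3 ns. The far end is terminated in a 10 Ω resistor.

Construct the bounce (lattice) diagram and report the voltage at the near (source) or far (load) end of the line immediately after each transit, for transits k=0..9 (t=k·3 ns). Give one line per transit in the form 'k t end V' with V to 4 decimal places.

Γ_L=-0.428571, Γ_S=0.600000; launch V₁=2·25/125=0.400000
k=0 src: V=0.4000
k=1 load: inc=0.400000, refl=0.400000·-0.428571=-0.1714; V=0.000000+0.400000+-0.171429=0.2286
k=2 src: inc=-0.171429, refl=-0.171429·0.600000=-0.1029; V=0.400000+-0.171429+-0.102857=0.1257
k=3 load: inc=-0.102857, refl=-0.102857·-0.428571=0.0441; V=0.228571+-0.102857+0.044082=0.1698
k=4 src: inc=0.044082, refl=0.044082·0.600000=0.0264; V=0.125714+0.044082+0.026449=0.1962
k=5 load: inc=0.026449, refl=0.026449·-0.428571=-0.0113; V=0.169796+0.026449+-0.011335=0.1849
k=6 src: inc=-0.011335, refl=-0.011335·0.600000=-0.0068; V=0.196245+-0.011335+-0.006801=0.1781
k=7 load: inc=-0.006801, refl=-0.006801·-0.428571=0.0029; V=0.184910+-0.006801+0.002915=0.1810
k=8 src: inc=0.002915, refl=0.002915·0.600000=0.0017; V=0.178108+0.002915+0.001749=0.1828
k=9 load: inc=0.001749, refl=0.001749·-0.428571=-0.0007; V=0.181023+0.001749+-0.000750=0.1820

0 0 source 0.4000
1 3 load 0.2286
2 6 source 0.1257
3 9 load 0.1698
4 12 source 0.1962
5 15 load 0.1849
6 18 source 0.1781
7 21 load 0.1810
8 24 source 0.1828
9 27 load 0.1820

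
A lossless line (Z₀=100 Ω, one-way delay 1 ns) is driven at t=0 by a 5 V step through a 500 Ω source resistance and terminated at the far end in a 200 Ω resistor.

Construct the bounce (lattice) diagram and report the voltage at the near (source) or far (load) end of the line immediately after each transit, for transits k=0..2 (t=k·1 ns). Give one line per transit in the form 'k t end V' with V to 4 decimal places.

Γ_L=0.333333, Γ_S=0.666667; launch V₁=5·100/600=0.833333
k=0 src: V=0.8333
k=1 load: inc=0.833333, refl=0.833333·0.333333=0.2778; V=0.000000+0.833333+0.277778=1.1111
k=2 src: inc=0.277778, refl=0.277778·0.666667=0.1852; V=0.833333+0.277778+0.185185=1.2963

0 0 source 0.8333
1 1 load 1.1111
2 2 source 1.2963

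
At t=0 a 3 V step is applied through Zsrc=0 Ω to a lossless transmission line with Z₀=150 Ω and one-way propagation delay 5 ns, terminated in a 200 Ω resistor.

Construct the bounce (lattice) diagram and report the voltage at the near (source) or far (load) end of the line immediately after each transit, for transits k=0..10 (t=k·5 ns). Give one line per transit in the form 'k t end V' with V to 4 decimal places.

0 0 source 3.0000
1 5 load 3.4286
2 10 source 3.0000
3 15 load 2.9388
4 20 source 3.0000
5 25 load 3.0087
6 30 source 3.0000
7 35 load 2.9988
8 40 source 3.0000
9 45 load 3.0002
10 50 source 3.0000

Γ_L=0.142857, Γ_S=-1.000000; launch V₁=3·150/150=3.000000
k=0 src: V=3.0000
k=1 load: inc=3.000000, refl=3.000000·0.142857=0.4286; V=0.000000+3.000000+0.428571=3.4286
k=2 src: inc=0.428571, refl=0.428571·-1.000000=-0.4286; V=3.000000+0.428571+-0.428571=3.0000
k=3 load: inc=-0.428571, refl=-0.428571·0.142857=-0.0612; V=3.428571+-0.428571+-0.061224=2.9388
k=4 src: inc=-0.061224, refl=-0.061224·-1.000000=0.0612; V=3.000000+-0.061224+0.061224=3.0000
k=5 load: inc=0.061224, refl=0.061224·0.142857=0.0087; V=2.938776+0.061224+0.008746=3.0087
k=6 src: inc=0.008746, refl=0.008746·-1.000000=-0.0087; V=3.000000+0.008746+-0.008746=3.0000
k=7 load: inc=-0.008746, refl=-0.008746·0.142857=-0.0012; V=3.008746+-0.008746+-0.001249=2.9988
k=8 src: inc=-0.001249, refl=-0.001249·-1.000000=0.0012; V=3.000000+-0.001249+0.001249=3.0000
k=9 load: inc=0.001249, refl=0.001249·0.142857=0.0002; V=2.998751+0.001249+0.000178=3.0002
k=10 src: inc=0.000178, refl=0.000178·-1.000000=-0.0002; V=3.000000+0.000178+-0.000178=3.0000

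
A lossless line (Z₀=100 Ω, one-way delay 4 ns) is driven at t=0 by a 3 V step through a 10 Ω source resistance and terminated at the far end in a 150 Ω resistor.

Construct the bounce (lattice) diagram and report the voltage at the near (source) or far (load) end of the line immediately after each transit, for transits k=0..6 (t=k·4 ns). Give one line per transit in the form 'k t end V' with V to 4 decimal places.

Γ_L=0.200000, Γ_S=-0.818182; launch V₁=3·100/110=2.727273
k=0 src: V=2.7273
k=1 load: inc=2.727273, refl=2.727273·0.200000=0.5455; V=0.000000+2.727273+0.545455=3.2727
k=2 src: inc=0.545455, refl=0.545455·-0.818182=-0.4463; V=2.727273+0.545455+-0.446281=2.8264
k=3 load: inc=-0.446281, refl=-0.446281·0.200000=-0.0893; V=3.272727+-0.446281+-0.089256=2.7372
k=4 src: inc=-0.089256, refl=-0.089256·-0.818182=0.0730; V=2.826446+-0.089256+0.073028=2.8102
k=5 load: inc=0.073028, refl=0.073028·0.200000=0.0146; V=2.737190+0.073028+0.014606=2.8248
k=6 src: inc=0.014606, refl=0.014606·-0.818182=-0.0120; V=2.810218+0.014606+-0.011950=2.8129

0 0 source 2.7273
1 4 load 3.2727
2 8 source 2.8264
3 12 load 2.7372
4 16 source 2.8102
5 20 load 2.8248
6 24 source 2.8129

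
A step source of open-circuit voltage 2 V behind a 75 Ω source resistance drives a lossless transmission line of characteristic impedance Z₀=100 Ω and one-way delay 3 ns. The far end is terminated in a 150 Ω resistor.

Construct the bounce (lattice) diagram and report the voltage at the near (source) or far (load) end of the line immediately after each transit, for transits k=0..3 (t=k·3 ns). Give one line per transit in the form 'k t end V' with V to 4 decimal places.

0 0 source 1.1429
1 3 load 1.3714
2 6 source 1.3388
3 9 load 1.3322

Γ_L=0.200000, Γ_S=-0.142857; launch V₁=2·100/175=1.142857
k=0 src: V=1.1429
k=1 load: inc=1.142857, refl=1.142857·0.200000=0.2286; V=0.000000+1.142857+0.228571=1.3714
k=2 src: inc=0.228571, refl=0.228571·-0.142857=-0.0327; V=1.142857+0.228571+-0.032653=1.3388
k=3 load: inc=-0.032653, refl=-0.032653·0.200000=-0.0065; V=1.371429+-0.032653+-0.006531=1.3322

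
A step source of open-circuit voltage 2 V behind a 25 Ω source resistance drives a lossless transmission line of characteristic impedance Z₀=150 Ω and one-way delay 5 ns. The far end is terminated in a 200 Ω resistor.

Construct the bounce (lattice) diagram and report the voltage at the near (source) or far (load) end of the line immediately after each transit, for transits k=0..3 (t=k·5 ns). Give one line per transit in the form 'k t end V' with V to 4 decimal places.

0 0 source 1.7143
1 5 load 1.9592
2 10 source 1.7843
3 15 load 1.7593

Γ_L=0.142857, Γ_S=-0.714286; launch V₁=2·150/175=1.714286
k=0 src: V=1.7143
k=1 load: inc=1.714286, refl=1.714286·0.142857=0.2449; V=0.000000+1.714286+0.244898=1.9592
k=2 src: inc=0.244898, refl=0.244898·-0.714286=-0.1749; V=1.714286+0.244898+-0.174927=1.7843
k=3 load: inc=-0.174927, refl=-0.174927·0.142857=-0.0250; V=1.959184+-0.174927+-0.024990=1.7593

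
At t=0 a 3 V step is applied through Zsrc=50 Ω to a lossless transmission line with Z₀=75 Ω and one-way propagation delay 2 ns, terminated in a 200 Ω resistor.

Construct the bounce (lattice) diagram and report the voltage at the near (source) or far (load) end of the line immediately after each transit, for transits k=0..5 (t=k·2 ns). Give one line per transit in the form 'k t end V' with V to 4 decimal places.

0 0 source 1.8000
1 2 load 2.6182
2 4 source 2.4545
3 6 load 2.3802
4 8 source 2.3950
5 10 load 2.4018

Γ_L=0.454545, Γ_S=-0.200000; launch V₁=3·75/125=1.800000
k=0 src: V=1.8000
k=1 load: inc=1.800000, refl=1.800000·0.454545=0.8182; V=0.000000+1.800000+0.818182=2.6182
k=2 src: inc=0.818182, refl=0.818182·-0.200000=-0.1636; V=1.800000+0.818182+-0.163636=2.4545
k=3 load: inc=-0.163636, refl=-0.163636·0.454545=-0.0744; V=2.618182+-0.163636+-0.074380=2.3802
k=4 src: inc=-0.074380, refl=-0.074380·-0.200000=0.0149; V=2.454545+-0.074380+0.014876=2.3950
k=5 load: inc=0.014876, refl=0.014876·0.454545=0.0068; V=2.380165+0.014876+0.006762=2.4018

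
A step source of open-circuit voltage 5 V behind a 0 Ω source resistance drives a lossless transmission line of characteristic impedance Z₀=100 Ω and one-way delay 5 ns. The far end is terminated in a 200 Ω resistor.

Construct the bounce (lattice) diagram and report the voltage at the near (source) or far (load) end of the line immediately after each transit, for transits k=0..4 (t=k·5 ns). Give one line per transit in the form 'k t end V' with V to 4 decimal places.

Γ_L=0.333333, Γ_S=-1.000000; launch V₁=5·100/100=5.000000
k=0 src: V=5.0000
k=1 load: inc=5.000000, refl=5.000000·0.333333=1.6667; V=0.000000+5.000000+1.666667=6.6667
k=2 src: inc=1.666667, refl=1.666667·-1.000000=-1.6667; V=5.000000+1.666667+-1.666667=5.0000
k=3 load: inc=-1.666667, refl=-1.666667·0.333333=-0.5556; V=6.666667+-1.666667+-0.555556=4.4444
k=4 src: inc=-0.555556, refl=-0.555556·-1.000000=0.5556; V=5.000000+-0.555556+0.555556=5.0000

0 0 source 5.0000
1 5 load 6.6667
2 10 source 5.0000
3 15 load 4.4444
4 20 source 5.0000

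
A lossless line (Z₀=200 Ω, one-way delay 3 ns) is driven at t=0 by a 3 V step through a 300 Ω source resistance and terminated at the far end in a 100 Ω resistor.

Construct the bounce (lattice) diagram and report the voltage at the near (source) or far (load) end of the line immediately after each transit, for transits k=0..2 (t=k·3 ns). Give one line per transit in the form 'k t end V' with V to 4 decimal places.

0 0 source 1.2000
1 3 load 0.8000
2 6 source 0.7200

Γ_L=-0.333333, Γ_S=0.200000; launch V₁=3·200/500=1.200000
k=0 src: V=1.2000
k=1 load: inc=1.200000, refl=1.200000·-0.333333=-0.4000; V=0.000000+1.200000+-0.400000=0.8000
k=2 src: inc=-0.400000, refl=-0.400000·0.200000=-0.0800; V=1.200000+-0.400000+-0.080000=0.7200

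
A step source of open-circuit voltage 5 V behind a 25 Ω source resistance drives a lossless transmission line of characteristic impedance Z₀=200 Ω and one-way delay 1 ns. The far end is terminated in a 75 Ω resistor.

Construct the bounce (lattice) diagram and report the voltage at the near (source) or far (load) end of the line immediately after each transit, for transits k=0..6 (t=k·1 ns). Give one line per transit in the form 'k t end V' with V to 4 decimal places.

Γ_L=-0.454545, Γ_S=-0.777778; launch V₁=5·200/225=4.444444
k=0 src: V=4.4444
k=1 load: inc=4.444444, refl=4.444444·-0.454545=-2.0202; V=0.000000+4.444444+-2.020202=2.4242
k=2 src: inc=-2.020202, refl=-2.020202·-0.777778=1.5713; V=4.444444+-2.020202+1.571268=3.9955
k=3 load: inc=1.571268, refl=1.571268·-0.454545=-0.7142; V=2.424242+1.571268+-0.714213=3.2813
k=4 src: inc=-0.714213, refl=-0.714213·-0.777778=0.5555; V=3.995511+-0.714213+0.555499=3.8368
k=5 load: inc=0.555499, refl=0.555499·-0.454545=-0.2525; V=3.281298+0.555499+-0.252499=3.5843
k=6 src: inc=-0.252499, refl=-0.252499·-0.777778=0.1964; V=3.836797+-0.252499+0.196388=3.7807

0 0 source 4.4444
1 1 load 2.4242
2 2 source 3.9955
3 3 load 3.2813
4 4 source 3.8368
5 5 load 3.5843
6 6 source 3.7807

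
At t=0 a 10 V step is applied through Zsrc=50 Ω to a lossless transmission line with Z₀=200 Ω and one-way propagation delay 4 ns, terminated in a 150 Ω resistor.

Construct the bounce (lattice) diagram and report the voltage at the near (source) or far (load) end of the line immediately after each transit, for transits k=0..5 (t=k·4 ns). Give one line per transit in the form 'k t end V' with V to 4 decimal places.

Γ_L=-0.142857, Γ_S=-0.600000; launch V₁=10·200/250=8.000000
k=0 src: V=8.0000
k=1 load: inc=8.000000, refl=8.000000·-0.142857=-1.1429; V=0.000000+8.000000+-1.142857=6.8571
k=2 src: inc=-1.142857, refl=-1.142857·-0.600000=0.6857; V=8.000000+-1.142857+0.685714=7.5429
k=3 load: inc=0.685714, refl=0.685714·-0.142857=-0.0980; V=6.857143+0.685714+-0.097959=7.4449
k=4 src: inc=-0.097959, refl=-0.097959·-0.600000=0.0588; V=7.542857+-0.097959+0.058776=7.5037
k=5 load: inc=0.058776, refl=0.058776·-0.142857=-0.0084; V=7.444898+0.058776+-0.008397=7.4953

0 0 source 8.0000
1 4 load 6.8571
2 8 source 7.5429
3 12 load 7.4449
4 16 source 7.5037
5 20 load 7.4953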